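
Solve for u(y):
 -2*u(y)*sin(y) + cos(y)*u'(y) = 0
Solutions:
 u(y) = C1/cos(y)^2


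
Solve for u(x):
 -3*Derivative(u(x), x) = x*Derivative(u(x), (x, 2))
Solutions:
 u(x) = C1 + C2/x^2


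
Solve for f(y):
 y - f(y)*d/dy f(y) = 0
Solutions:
 f(y) = -sqrt(C1 + y^2)
 f(y) = sqrt(C1 + y^2)


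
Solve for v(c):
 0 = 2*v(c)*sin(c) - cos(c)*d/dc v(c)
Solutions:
 v(c) = C1/cos(c)^2


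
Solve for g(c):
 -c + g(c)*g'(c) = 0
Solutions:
 g(c) = -sqrt(C1 + c^2)
 g(c) = sqrt(C1 + c^2)


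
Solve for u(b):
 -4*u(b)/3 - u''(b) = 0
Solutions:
 u(b) = C1*sin(2*sqrt(3)*b/3) + C2*cos(2*sqrt(3)*b/3)


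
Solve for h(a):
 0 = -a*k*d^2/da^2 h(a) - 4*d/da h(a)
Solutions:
 h(a) = C1 + a^(((re(k) - 4)*re(k) + im(k)^2)/(re(k)^2 + im(k)^2))*(C2*sin(4*log(a)*Abs(im(k))/(re(k)^2 + im(k)^2)) + C3*cos(4*log(a)*im(k)/(re(k)^2 + im(k)^2)))


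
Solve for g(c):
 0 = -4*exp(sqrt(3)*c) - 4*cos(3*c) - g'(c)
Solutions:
 g(c) = C1 - 4*sqrt(3)*exp(sqrt(3)*c)/3 - 4*sin(3*c)/3


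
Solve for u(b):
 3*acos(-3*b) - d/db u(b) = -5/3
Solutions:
 u(b) = C1 + 3*b*acos(-3*b) + 5*b/3 + sqrt(1 - 9*b^2)


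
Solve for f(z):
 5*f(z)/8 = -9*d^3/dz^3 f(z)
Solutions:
 f(z) = C3*exp(-15^(1/3)*z/6) + (C1*sin(3^(5/6)*5^(1/3)*z/12) + C2*cos(3^(5/6)*5^(1/3)*z/12))*exp(15^(1/3)*z/12)


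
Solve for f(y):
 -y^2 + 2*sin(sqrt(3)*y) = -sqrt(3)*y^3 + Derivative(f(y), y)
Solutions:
 f(y) = C1 + sqrt(3)*y^4/4 - y^3/3 - 2*sqrt(3)*cos(sqrt(3)*y)/3


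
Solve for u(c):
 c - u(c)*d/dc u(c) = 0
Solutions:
 u(c) = -sqrt(C1 + c^2)
 u(c) = sqrt(C1 + c^2)


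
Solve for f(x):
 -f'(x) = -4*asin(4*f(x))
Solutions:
 Integral(1/asin(4*_y), (_y, f(x))) = C1 + 4*x


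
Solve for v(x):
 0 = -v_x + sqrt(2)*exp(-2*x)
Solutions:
 v(x) = C1 - sqrt(2)*exp(-2*x)/2


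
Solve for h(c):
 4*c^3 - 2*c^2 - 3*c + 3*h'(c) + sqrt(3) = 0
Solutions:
 h(c) = C1 - c^4/3 + 2*c^3/9 + c^2/2 - sqrt(3)*c/3


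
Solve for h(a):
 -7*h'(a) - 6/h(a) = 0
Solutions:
 h(a) = -sqrt(C1 - 84*a)/7
 h(a) = sqrt(C1 - 84*a)/7


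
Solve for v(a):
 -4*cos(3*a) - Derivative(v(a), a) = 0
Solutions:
 v(a) = C1 - 4*sin(3*a)/3


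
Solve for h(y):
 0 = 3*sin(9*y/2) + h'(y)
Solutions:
 h(y) = C1 + 2*cos(9*y/2)/3


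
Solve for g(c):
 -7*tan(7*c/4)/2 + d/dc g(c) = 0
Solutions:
 g(c) = C1 - 2*log(cos(7*c/4))


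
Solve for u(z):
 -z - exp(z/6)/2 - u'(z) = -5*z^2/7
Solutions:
 u(z) = C1 + 5*z^3/21 - z^2/2 - 3*exp(z/6)


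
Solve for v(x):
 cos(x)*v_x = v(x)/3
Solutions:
 v(x) = C1*(sin(x) + 1)^(1/6)/(sin(x) - 1)^(1/6)


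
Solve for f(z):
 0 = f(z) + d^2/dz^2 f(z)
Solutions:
 f(z) = C1*sin(z) + C2*cos(z)


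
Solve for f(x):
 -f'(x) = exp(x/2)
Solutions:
 f(x) = C1 - 2*exp(x/2)


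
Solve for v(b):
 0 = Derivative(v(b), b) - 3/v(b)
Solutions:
 v(b) = -sqrt(C1 + 6*b)
 v(b) = sqrt(C1 + 6*b)


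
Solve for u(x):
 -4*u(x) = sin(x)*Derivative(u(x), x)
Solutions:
 u(x) = C1*(cos(x)^2 + 2*cos(x) + 1)/(cos(x)^2 - 2*cos(x) + 1)


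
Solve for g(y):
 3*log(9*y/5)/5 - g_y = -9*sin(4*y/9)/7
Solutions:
 g(y) = C1 + 3*y*log(y)/5 - 3*y*log(5)/5 - 3*y/5 + 6*y*log(3)/5 - 81*cos(4*y/9)/28


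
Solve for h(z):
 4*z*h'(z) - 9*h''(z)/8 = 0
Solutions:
 h(z) = C1 + C2*erfi(4*z/3)


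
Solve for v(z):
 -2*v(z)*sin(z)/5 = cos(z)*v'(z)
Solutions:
 v(z) = C1*cos(z)^(2/5)


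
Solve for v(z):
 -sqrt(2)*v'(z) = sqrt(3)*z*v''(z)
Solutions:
 v(z) = C1 + C2*z^(1 - sqrt(6)/3)


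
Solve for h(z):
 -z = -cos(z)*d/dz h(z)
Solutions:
 h(z) = C1 + Integral(z/cos(z), z)


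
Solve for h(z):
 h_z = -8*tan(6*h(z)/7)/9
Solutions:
 h(z) = -7*asin(C1*exp(-16*z/21))/6 + 7*pi/6
 h(z) = 7*asin(C1*exp(-16*z/21))/6


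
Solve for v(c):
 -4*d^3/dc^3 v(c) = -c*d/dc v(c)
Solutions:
 v(c) = C1 + Integral(C2*airyai(2^(1/3)*c/2) + C3*airybi(2^(1/3)*c/2), c)


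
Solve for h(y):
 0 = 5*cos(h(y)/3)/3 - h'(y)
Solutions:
 -5*y/3 - 3*log(sin(h(y)/3) - 1)/2 + 3*log(sin(h(y)/3) + 1)/2 = C1


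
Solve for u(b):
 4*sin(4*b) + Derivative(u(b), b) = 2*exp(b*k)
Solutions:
 u(b) = C1 + cos(4*b) + 2*exp(b*k)/k


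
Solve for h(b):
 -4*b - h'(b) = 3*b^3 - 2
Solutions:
 h(b) = C1 - 3*b^4/4 - 2*b^2 + 2*b


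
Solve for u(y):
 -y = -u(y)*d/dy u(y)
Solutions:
 u(y) = -sqrt(C1 + y^2)
 u(y) = sqrt(C1 + y^2)


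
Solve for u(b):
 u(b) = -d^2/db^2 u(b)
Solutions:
 u(b) = C1*sin(b) + C2*cos(b)


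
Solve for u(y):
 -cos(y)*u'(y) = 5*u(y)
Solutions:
 u(y) = C1*sqrt(sin(y) - 1)*(sin(y)^2 - 2*sin(y) + 1)/(sqrt(sin(y) + 1)*(sin(y)^2 + 2*sin(y) + 1))


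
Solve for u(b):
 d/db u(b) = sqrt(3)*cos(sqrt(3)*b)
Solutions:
 u(b) = C1 + sin(sqrt(3)*b)


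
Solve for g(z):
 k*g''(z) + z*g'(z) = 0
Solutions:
 g(z) = C1 + C2*sqrt(k)*erf(sqrt(2)*z*sqrt(1/k)/2)


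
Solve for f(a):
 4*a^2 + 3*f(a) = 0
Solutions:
 f(a) = -4*a^2/3


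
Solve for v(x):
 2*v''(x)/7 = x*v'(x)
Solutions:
 v(x) = C1 + C2*erfi(sqrt(7)*x/2)


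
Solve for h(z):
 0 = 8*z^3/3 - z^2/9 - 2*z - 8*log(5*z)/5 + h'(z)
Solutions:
 h(z) = C1 - 2*z^4/3 + z^3/27 + z^2 + 8*z*log(z)/5 - 8*z/5 + 8*z*log(5)/5


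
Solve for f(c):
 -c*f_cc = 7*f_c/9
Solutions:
 f(c) = C1 + C2*c^(2/9)


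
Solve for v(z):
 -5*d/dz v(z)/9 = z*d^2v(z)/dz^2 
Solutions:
 v(z) = C1 + C2*z^(4/9)


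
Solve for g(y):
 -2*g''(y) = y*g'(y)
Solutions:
 g(y) = C1 + C2*erf(y/2)


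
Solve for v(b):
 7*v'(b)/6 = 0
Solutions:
 v(b) = C1


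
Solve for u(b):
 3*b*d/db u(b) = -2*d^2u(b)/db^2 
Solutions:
 u(b) = C1 + C2*erf(sqrt(3)*b/2)


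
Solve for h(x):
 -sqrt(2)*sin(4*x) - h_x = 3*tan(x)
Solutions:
 h(x) = C1 + 3*log(cos(x)) + sqrt(2)*cos(4*x)/4


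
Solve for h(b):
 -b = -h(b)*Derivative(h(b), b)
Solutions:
 h(b) = -sqrt(C1 + b^2)
 h(b) = sqrt(C1 + b^2)


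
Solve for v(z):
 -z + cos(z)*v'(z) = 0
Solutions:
 v(z) = C1 + Integral(z/cos(z), z)


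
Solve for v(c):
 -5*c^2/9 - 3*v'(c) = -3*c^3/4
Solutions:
 v(c) = C1 + c^4/16 - 5*c^3/81


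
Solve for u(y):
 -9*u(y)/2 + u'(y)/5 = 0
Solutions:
 u(y) = C1*exp(45*y/2)


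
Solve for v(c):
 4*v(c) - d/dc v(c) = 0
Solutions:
 v(c) = C1*exp(4*c)


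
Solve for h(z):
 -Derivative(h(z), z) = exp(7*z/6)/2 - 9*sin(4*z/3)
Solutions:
 h(z) = C1 - 3*exp(7*z/6)/7 - 27*cos(4*z/3)/4


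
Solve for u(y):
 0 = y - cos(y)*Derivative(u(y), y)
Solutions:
 u(y) = C1 + Integral(y/cos(y), y)


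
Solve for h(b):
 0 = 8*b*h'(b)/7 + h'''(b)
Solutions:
 h(b) = C1 + Integral(C2*airyai(-2*7^(2/3)*b/7) + C3*airybi(-2*7^(2/3)*b/7), b)


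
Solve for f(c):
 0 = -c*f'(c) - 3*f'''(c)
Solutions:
 f(c) = C1 + Integral(C2*airyai(-3^(2/3)*c/3) + C3*airybi(-3^(2/3)*c/3), c)


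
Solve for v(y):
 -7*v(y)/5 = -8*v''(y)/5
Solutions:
 v(y) = C1*exp(-sqrt(14)*y/4) + C2*exp(sqrt(14)*y/4)


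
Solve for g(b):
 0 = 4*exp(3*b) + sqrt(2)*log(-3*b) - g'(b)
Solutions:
 g(b) = C1 + sqrt(2)*b*log(-b) + sqrt(2)*b*(-1 + log(3)) + 4*exp(3*b)/3


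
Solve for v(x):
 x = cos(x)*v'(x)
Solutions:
 v(x) = C1 + Integral(x/cos(x), x)


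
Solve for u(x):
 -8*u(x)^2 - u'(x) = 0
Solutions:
 u(x) = 1/(C1 + 8*x)


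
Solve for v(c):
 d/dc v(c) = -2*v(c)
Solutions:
 v(c) = C1*exp(-2*c)


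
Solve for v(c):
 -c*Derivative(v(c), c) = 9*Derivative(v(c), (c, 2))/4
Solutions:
 v(c) = C1 + C2*erf(sqrt(2)*c/3)


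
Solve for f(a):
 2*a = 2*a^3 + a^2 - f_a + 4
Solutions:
 f(a) = C1 + a^4/2 + a^3/3 - a^2 + 4*a


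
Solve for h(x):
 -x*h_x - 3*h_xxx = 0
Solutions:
 h(x) = C1 + Integral(C2*airyai(-3^(2/3)*x/3) + C3*airybi(-3^(2/3)*x/3), x)


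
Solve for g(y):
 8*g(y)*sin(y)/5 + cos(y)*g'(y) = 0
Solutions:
 g(y) = C1*cos(y)^(8/5)


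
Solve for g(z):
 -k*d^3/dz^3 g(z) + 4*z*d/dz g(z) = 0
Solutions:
 g(z) = C1 + Integral(C2*airyai(2^(2/3)*z*(1/k)^(1/3)) + C3*airybi(2^(2/3)*z*(1/k)^(1/3)), z)


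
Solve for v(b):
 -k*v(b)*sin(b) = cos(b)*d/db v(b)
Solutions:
 v(b) = C1*exp(k*log(cos(b)))


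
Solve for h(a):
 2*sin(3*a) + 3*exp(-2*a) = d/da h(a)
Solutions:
 h(a) = C1 - 2*cos(3*a)/3 - 3*exp(-2*a)/2


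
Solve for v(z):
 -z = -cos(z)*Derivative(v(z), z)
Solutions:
 v(z) = C1 + Integral(z/cos(z), z)


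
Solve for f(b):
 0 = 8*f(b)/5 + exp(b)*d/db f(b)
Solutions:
 f(b) = C1*exp(8*exp(-b)/5)


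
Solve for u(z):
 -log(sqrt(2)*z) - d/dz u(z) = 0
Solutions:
 u(z) = C1 - z*log(z) - z*log(2)/2 + z


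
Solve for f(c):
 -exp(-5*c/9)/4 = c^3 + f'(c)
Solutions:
 f(c) = C1 - c^4/4 + 9*exp(-5*c/9)/20


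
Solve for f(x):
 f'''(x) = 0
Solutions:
 f(x) = C1 + C2*x + C3*x^2


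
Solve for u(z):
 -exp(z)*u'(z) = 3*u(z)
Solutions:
 u(z) = C1*exp(3*exp(-z))


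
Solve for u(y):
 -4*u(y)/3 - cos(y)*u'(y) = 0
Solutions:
 u(y) = C1*(sin(y) - 1)^(2/3)/(sin(y) + 1)^(2/3)


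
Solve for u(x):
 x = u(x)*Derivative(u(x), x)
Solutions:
 u(x) = -sqrt(C1 + x^2)
 u(x) = sqrt(C1 + x^2)


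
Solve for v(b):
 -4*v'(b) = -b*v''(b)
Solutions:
 v(b) = C1 + C2*b^5


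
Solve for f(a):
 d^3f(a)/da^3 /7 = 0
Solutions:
 f(a) = C1 + C2*a + C3*a^2


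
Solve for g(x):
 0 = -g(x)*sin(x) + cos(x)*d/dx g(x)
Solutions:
 g(x) = C1/cos(x)


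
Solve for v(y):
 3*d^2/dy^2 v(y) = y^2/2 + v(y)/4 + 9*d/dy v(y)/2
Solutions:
 v(y) = C1*exp(y*(9 - sqrt(93))/12) + C2*exp(y*(9 + sqrt(93))/12) - 2*y^2 + 72*y - 1344


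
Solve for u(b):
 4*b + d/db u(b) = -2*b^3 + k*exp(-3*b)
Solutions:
 u(b) = C1 - b^4/2 - 2*b^2 - k*exp(-3*b)/3


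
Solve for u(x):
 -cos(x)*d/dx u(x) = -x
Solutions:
 u(x) = C1 + Integral(x/cos(x), x)


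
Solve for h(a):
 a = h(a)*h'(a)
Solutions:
 h(a) = -sqrt(C1 + a^2)
 h(a) = sqrt(C1 + a^2)


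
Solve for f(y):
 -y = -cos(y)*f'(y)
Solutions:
 f(y) = C1 + Integral(y/cos(y), y)


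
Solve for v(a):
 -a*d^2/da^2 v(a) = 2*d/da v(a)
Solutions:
 v(a) = C1 + C2/a


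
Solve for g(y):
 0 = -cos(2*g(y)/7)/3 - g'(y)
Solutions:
 y/3 - 7*log(sin(2*g(y)/7) - 1)/4 + 7*log(sin(2*g(y)/7) + 1)/4 = C1


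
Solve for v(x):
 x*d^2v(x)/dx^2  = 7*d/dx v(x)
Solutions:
 v(x) = C1 + C2*x^8


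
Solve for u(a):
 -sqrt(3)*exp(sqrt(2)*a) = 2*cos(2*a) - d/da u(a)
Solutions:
 u(a) = C1 + sqrt(6)*exp(sqrt(2)*a)/2 + sin(2*a)


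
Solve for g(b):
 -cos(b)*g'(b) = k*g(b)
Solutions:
 g(b) = C1*exp(k*(log(sin(b) - 1) - log(sin(b) + 1))/2)


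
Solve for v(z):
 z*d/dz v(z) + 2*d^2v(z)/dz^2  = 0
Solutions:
 v(z) = C1 + C2*erf(z/2)


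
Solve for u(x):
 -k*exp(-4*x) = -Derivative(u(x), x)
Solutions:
 u(x) = C1 - k*exp(-4*x)/4


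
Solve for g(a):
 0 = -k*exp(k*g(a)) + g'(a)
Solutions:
 g(a) = Piecewise((log(-1/(C1*k + a*k^2))/k, Ne(k, 0)), (nan, True))
 g(a) = Piecewise((C1 + a*k, Eq(k, 0)), (nan, True))


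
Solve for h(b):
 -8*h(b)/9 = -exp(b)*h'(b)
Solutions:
 h(b) = C1*exp(-8*exp(-b)/9)


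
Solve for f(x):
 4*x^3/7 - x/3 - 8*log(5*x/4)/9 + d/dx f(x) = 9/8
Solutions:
 f(x) = C1 - x^4/7 + x^2/6 + 8*x*log(x)/9 - 16*x*log(2)/9 + 17*x/72 + 8*x*log(5)/9


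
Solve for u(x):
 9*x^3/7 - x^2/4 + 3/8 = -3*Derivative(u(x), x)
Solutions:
 u(x) = C1 - 3*x^4/28 + x^3/36 - x/8


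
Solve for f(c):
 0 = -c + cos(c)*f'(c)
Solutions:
 f(c) = C1 + Integral(c/cos(c), c)


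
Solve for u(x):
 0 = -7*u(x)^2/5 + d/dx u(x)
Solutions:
 u(x) = -5/(C1 + 7*x)


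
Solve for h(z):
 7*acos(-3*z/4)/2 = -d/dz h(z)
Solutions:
 h(z) = C1 - 7*z*acos(-3*z/4)/2 - 7*sqrt(16 - 9*z^2)/6


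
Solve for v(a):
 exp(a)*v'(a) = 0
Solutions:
 v(a) = C1


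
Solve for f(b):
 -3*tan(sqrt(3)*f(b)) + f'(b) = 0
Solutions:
 f(b) = sqrt(3)*(pi - asin(C1*exp(3*sqrt(3)*b)))/3
 f(b) = sqrt(3)*asin(C1*exp(3*sqrt(3)*b))/3


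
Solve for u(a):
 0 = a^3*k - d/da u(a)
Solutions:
 u(a) = C1 + a^4*k/4


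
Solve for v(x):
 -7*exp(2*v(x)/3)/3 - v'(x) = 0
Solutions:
 v(x) = 3*log(-sqrt(-1/(C1 - 7*x))) - 3*log(2)/2 + 3*log(3)
 v(x) = 3*log(-1/(C1 - 7*x))/2 - 3*log(2)/2 + 3*log(3)


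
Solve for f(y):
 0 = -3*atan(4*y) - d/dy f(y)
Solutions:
 f(y) = C1 - 3*y*atan(4*y) + 3*log(16*y^2 + 1)/8


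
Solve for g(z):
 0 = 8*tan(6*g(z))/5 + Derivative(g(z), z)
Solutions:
 g(z) = -asin(C1*exp(-48*z/5))/6 + pi/6
 g(z) = asin(C1*exp(-48*z/5))/6


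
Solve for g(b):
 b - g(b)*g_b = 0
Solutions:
 g(b) = -sqrt(C1 + b^2)
 g(b) = sqrt(C1 + b^2)


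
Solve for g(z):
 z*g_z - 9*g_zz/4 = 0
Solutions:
 g(z) = C1 + C2*erfi(sqrt(2)*z/3)


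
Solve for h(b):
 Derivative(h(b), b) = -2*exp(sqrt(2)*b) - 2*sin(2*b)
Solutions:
 h(b) = C1 - sqrt(2)*exp(sqrt(2)*b) + cos(2*b)


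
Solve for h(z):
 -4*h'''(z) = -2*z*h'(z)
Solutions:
 h(z) = C1 + Integral(C2*airyai(2^(2/3)*z/2) + C3*airybi(2^(2/3)*z/2), z)


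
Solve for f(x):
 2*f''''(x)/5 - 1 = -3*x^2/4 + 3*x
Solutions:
 f(x) = C1 + C2*x + C3*x^2 + C4*x^3 - x^6/192 + x^5/16 + 5*x^4/48


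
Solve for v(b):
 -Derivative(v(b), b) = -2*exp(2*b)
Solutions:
 v(b) = C1 + exp(2*b)


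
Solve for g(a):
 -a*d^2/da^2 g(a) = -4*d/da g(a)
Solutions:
 g(a) = C1 + C2*a^5


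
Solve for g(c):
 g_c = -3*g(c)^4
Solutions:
 g(c) = (-3^(2/3) - 3*3^(1/6)*I)*(1/(C1 + 3*c))^(1/3)/6
 g(c) = (-3^(2/3) + 3*3^(1/6)*I)*(1/(C1 + 3*c))^(1/3)/6
 g(c) = (1/(C1 + 9*c))^(1/3)


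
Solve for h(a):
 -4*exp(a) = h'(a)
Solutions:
 h(a) = C1 - 4*exp(a)


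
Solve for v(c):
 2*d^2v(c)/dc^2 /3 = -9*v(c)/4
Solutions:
 v(c) = C1*sin(3*sqrt(6)*c/4) + C2*cos(3*sqrt(6)*c/4)


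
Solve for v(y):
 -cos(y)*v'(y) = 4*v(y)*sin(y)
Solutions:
 v(y) = C1*cos(y)^4


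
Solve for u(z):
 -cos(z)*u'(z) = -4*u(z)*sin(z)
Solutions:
 u(z) = C1/cos(z)^4


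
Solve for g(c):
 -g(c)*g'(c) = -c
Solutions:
 g(c) = -sqrt(C1 + c^2)
 g(c) = sqrt(C1 + c^2)


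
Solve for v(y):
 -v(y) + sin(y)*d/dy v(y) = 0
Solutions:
 v(y) = C1*sqrt(cos(y) - 1)/sqrt(cos(y) + 1)


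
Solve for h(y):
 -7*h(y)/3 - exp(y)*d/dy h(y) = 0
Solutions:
 h(y) = C1*exp(7*exp(-y)/3)


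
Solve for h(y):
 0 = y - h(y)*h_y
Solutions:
 h(y) = -sqrt(C1 + y^2)
 h(y) = sqrt(C1 + y^2)


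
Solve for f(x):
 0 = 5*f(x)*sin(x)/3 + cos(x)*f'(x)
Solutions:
 f(x) = C1*cos(x)^(5/3)


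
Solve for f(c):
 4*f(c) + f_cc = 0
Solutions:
 f(c) = C1*sin(2*c) + C2*cos(2*c)


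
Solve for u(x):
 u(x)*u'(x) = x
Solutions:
 u(x) = -sqrt(C1 + x^2)
 u(x) = sqrt(C1 + x^2)


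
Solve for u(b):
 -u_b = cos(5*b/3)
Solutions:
 u(b) = C1 - 3*sin(5*b/3)/5


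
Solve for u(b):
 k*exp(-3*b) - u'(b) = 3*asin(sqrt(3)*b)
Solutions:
 u(b) = C1 - 3*b*asin(sqrt(3)*b) - k*exp(-3*b)/3 - sqrt(3)*sqrt(1 - 3*b^2)


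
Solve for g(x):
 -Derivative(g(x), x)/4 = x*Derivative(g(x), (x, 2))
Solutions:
 g(x) = C1 + C2*x^(3/4)


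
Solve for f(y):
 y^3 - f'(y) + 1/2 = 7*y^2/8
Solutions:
 f(y) = C1 + y^4/4 - 7*y^3/24 + y/2


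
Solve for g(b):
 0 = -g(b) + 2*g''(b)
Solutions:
 g(b) = C1*exp(-sqrt(2)*b/2) + C2*exp(sqrt(2)*b/2)


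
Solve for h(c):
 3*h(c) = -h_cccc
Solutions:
 h(c) = (C1*sin(sqrt(2)*3^(1/4)*c/2) + C2*cos(sqrt(2)*3^(1/4)*c/2))*exp(-sqrt(2)*3^(1/4)*c/2) + (C3*sin(sqrt(2)*3^(1/4)*c/2) + C4*cos(sqrt(2)*3^(1/4)*c/2))*exp(sqrt(2)*3^(1/4)*c/2)


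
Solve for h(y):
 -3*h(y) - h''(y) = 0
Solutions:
 h(y) = C1*sin(sqrt(3)*y) + C2*cos(sqrt(3)*y)


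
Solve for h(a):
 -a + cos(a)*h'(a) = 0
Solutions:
 h(a) = C1 + Integral(a/cos(a), a)


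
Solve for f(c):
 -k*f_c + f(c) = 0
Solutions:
 f(c) = C1*exp(c/k)


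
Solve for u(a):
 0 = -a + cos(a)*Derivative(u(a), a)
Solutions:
 u(a) = C1 + Integral(a/cos(a), a)


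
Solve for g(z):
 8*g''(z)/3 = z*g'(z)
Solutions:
 g(z) = C1 + C2*erfi(sqrt(3)*z/4)


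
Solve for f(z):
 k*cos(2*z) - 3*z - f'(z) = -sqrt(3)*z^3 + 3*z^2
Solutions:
 f(z) = C1 + k*sin(2*z)/2 + sqrt(3)*z^4/4 - z^3 - 3*z^2/2


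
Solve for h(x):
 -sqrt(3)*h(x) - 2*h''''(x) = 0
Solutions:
 h(x) = (C1*sin(2^(1/4)*3^(1/8)*x/2) + C2*cos(2^(1/4)*3^(1/8)*x/2))*exp(-2^(1/4)*3^(1/8)*x/2) + (C3*sin(2^(1/4)*3^(1/8)*x/2) + C4*cos(2^(1/4)*3^(1/8)*x/2))*exp(2^(1/4)*3^(1/8)*x/2)


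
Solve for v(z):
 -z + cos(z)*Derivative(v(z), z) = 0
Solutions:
 v(z) = C1 + Integral(z/cos(z), z)


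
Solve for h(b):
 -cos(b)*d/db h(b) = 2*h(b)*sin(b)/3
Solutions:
 h(b) = C1*cos(b)^(2/3)


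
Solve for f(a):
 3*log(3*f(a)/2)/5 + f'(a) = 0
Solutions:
 -5*Integral(1/(-log(_y) - log(3) + log(2)), (_y, f(a)))/3 = C1 - a


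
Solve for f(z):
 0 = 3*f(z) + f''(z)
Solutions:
 f(z) = C1*sin(sqrt(3)*z) + C2*cos(sqrt(3)*z)


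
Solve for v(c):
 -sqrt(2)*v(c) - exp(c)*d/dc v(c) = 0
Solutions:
 v(c) = C1*exp(sqrt(2)*exp(-c))


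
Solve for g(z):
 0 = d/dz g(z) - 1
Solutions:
 g(z) = C1 + z


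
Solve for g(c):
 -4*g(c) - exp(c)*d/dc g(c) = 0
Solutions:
 g(c) = C1*exp(4*exp(-c))


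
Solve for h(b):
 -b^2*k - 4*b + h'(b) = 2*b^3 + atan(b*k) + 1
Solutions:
 h(b) = C1 + b^4/2 + b^3*k/3 + 2*b^2 + b + Piecewise((b*atan(b*k) - log(b^2*k^2 + 1)/(2*k), Ne(k, 0)), (0, True))


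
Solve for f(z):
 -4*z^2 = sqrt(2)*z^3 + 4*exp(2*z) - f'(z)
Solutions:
 f(z) = C1 + sqrt(2)*z^4/4 + 4*z^3/3 + 2*exp(2*z)


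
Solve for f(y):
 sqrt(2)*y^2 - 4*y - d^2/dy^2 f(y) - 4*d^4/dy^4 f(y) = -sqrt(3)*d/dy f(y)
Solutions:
 f(y) = C1 + C2*exp(sqrt(3)*y*(-(9 + sqrt(82))^(1/3) + (9 + sqrt(82))^(-1/3))/12)*sin(y*((9 + sqrt(82))^(-1/3) + (9 + sqrt(82))^(1/3))/4) + C3*exp(sqrt(3)*y*(-(9 + sqrt(82))^(1/3) + (9 + sqrt(82))^(-1/3))/12)*cos(y*((9 + sqrt(82))^(-1/3) + (9 + sqrt(82))^(1/3))/4) + C4*exp(-sqrt(3)*y*(-(9 + sqrt(82))^(1/3) + (9 + sqrt(82))^(-1/3))/6) - sqrt(6)*y^3/9 - sqrt(2)*y^2/3 + 2*sqrt(3)*y^2/3 - 2*sqrt(6)*y/9 + 4*y/3


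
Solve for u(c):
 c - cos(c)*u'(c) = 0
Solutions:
 u(c) = C1 + Integral(c/cos(c), c)


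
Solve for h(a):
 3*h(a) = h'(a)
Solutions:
 h(a) = C1*exp(3*a)


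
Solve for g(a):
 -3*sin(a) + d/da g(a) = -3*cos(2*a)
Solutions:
 g(a) = C1 - 3*sin(2*a)/2 - 3*cos(a)


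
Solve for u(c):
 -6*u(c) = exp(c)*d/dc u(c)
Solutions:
 u(c) = C1*exp(6*exp(-c))


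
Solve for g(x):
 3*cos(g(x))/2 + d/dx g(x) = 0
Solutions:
 g(x) = pi - asin((C1 + exp(3*x))/(C1 - exp(3*x)))
 g(x) = asin((C1 + exp(3*x))/(C1 - exp(3*x)))


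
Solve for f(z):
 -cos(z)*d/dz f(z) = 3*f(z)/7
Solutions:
 f(z) = C1*(sin(z) - 1)^(3/14)/(sin(z) + 1)^(3/14)


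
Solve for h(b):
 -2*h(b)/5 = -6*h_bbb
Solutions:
 h(b) = C3*exp(15^(2/3)*b/15) + (C1*sin(3^(1/6)*5^(2/3)*b/10) + C2*cos(3^(1/6)*5^(2/3)*b/10))*exp(-15^(2/3)*b/30)


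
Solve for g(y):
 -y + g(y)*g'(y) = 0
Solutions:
 g(y) = -sqrt(C1 + y^2)
 g(y) = sqrt(C1 + y^2)


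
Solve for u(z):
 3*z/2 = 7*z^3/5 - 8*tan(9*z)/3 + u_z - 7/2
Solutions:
 u(z) = C1 - 7*z^4/20 + 3*z^2/4 + 7*z/2 - 8*log(cos(9*z))/27


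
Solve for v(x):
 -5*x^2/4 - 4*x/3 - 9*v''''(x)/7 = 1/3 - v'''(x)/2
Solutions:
 v(x) = C1 + C2*x + C3*x^2 + C4*exp(7*x/18) + x^5/24 + 163*x^4/252 + 2983*x^3/441


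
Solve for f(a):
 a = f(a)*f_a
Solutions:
 f(a) = -sqrt(C1 + a^2)
 f(a) = sqrt(C1 + a^2)


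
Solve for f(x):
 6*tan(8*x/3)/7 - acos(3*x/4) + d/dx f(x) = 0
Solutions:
 f(x) = C1 + x*acos(3*x/4) - sqrt(16 - 9*x^2)/3 + 9*log(cos(8*x/3))/28


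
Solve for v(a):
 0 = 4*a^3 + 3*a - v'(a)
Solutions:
 v(a) = C1 + a^4 + 3*a^2/2


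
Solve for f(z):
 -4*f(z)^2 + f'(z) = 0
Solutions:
 f(z) = -1/(C1 + 4*z)


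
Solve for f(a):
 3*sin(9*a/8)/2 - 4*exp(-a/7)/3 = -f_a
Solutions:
 f(a) = C1 + 4*cos(9*a/8)/3 - 28*exp(-a/7)/3


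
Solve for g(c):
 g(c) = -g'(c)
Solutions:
 g(c) = C1*exp(-c)


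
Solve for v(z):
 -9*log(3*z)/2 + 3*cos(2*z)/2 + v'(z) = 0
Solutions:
 v(z) = C1 + 9*z*log(z)/2 - 9*z/2 + 9*z*log(3)/2 - 3*sin(2*z)/4


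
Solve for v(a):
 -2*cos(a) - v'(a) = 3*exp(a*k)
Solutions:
 v(a) = C1 - 2*sin(a) - 3*exp(a*k)/k


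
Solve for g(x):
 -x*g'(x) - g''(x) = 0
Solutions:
 g(x) = C1 + C2*erf(sqrt(2)*x/2)


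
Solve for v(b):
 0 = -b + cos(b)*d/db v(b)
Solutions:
 v(b) = C1 + Integral(b/cos(b), b)


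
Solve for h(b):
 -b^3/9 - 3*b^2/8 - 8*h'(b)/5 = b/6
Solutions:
 h(b) = C1 - 5*b^4/288 - 5*b^3/64 - 5*b^2/96


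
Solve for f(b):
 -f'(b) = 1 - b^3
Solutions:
 f(b) = C1 + b^4/4 - b


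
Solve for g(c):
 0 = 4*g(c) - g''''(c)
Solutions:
 g(c) = C1*exp(-sqrt(2)*c) + C2*exp(sqrt(2)*c) + C3*sin(sqrt(2)*c) + C4*cos(sqrt(2)*c)


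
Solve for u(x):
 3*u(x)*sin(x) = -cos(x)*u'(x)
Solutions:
 u(x) = C1*cos(x)^3


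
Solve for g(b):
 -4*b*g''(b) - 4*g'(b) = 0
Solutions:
 g(b) = C1 + C2*log(b)


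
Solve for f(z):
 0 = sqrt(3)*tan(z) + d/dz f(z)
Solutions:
 f(z) = C1 + sqrt(3)*log(cos(z))


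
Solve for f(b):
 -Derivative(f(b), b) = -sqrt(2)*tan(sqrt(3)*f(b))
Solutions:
 f(b) = sqrt(3)*(pi - asin(C1*exp(sqrt(6)*b)))/3
 f(b) = sqrt(3)*asin(C1*exp(sqrt(6)*b))/3


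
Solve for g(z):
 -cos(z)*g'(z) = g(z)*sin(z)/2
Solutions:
 g(z) = C1*sqrt(cos(z))


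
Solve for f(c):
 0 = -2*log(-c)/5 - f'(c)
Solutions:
 f(c) = C1 - 2*c*log(-c)/5 + 2*c/5


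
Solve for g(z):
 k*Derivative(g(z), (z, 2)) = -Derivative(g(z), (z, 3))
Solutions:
 g(z) = C1 + C2*z + C3*exp(-k*z)


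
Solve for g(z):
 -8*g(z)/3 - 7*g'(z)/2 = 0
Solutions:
 g(z) = C1*exp(-16*z/21)


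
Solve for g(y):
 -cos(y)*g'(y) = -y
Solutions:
 g(y) = C1 + Integral(y/cos(y), y)


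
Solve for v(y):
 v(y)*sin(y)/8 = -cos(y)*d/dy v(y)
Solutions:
 v(y) = C1*cos(y)^(1/8)


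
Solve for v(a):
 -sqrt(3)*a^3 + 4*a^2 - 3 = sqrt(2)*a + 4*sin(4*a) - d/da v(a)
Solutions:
 v(a) = C1 + sqrt(3)*a^4/4 - 4*a^3/3 + sqrt(2)*a^2/2 + 3*a - cos(4*a)


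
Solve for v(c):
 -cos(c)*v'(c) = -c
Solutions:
 v(c) = C1 + Integral(c/cos(c), c)


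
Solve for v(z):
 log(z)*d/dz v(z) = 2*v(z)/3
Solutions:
 v(z) = C1*exp(2*li(z)/3)


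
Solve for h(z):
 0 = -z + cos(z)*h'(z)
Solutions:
 h(z) = C1 + Integral(z/cos(z), z)


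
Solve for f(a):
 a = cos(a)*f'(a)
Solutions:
 f(a) = C1 + Integral(a/cos(a), a)


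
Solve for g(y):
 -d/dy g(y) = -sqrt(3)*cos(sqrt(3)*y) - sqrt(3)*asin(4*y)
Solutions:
 g(y) = C1 + sqrt(3)*(y*asin(4*y) + sqrt(1 - 16*y^2)/4) + sin(sqrt(3)*y)


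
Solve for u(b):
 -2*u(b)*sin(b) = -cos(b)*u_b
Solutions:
 u(b) = C1/cos(b)^2


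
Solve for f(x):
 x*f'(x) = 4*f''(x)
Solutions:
 f(x) = C1 + C2*erfi(sqrt(2)*x/4)


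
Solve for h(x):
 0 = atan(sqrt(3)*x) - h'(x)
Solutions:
 h(x) = C1 + x*atan(sqrt(3)*x) - sqrt(3)*log(3*x^2 + 1)/6


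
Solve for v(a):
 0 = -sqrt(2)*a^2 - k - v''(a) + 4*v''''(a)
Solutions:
 v(a) = C1 + C2*a + C3*exp(-a/2) + C4*exp(a/2) - sqrt(2)*a^4/12 + a^2*(-k/2 - 4*sqrt(2))


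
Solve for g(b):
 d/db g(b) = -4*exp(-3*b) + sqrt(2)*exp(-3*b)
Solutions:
 g(b) = C1 - sqrt(2)*exp(-3*b)/3 + 4*exp(-3*b)/3


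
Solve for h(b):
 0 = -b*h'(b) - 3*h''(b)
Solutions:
 h(b) = C1 + C2*erf(sqrt(6)*b/6)


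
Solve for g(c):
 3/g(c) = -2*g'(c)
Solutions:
 g(c) = -sqrt(C1 - 3*c)
 g(c) = sqrt(C1 - 3*c)


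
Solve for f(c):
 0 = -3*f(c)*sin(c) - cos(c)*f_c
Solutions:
 f(c) = C1*cos(c)^3


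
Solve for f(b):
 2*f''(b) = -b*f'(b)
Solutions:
 f(b) = C1 + C2*erf(b/2)


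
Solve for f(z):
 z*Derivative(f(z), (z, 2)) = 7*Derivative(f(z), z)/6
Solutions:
 f(z) = C1 + C2*z^(13/6)


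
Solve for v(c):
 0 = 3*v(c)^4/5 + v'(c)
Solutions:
 v(c) = 5^(1/3)*(1/(C1 + 9*c))^(1/3)
 v(c) = 5^(1/3)*(-3^(2/3) - 3*3^(1/6)*I)*(1/(C1 + 3*c))^(1/3)/6
 v(c) = 5^(1/3)*(-3^(2/3) + 3*3^(1/6)*I)*(1/(C1 + 3*c))^(1/3)/6


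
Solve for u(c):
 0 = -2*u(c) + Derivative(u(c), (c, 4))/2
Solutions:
 u(c) = C1*exp(-sqrt(2)*c) + C2*exp(sqrt(2)*c) + C3*sin(sqrt(2)*c) + C4*cos(sqrt(2)*c)


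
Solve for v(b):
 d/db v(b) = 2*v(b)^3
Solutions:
 v(b) = -sqrt(2)*sqrt(-1/(C1 + 2*b))/2
 v(b) = sqrt(2)*sqrt(-1/(C1 + 2*b))/2


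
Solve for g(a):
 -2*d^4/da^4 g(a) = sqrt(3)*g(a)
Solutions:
 g(a) = (C1*sin(2^(1/4)*3^(1/8)*a/2) + C2*cos(2^(1/4)*3^(1/8)*a/2))*exp(-2^(1/4)*3^(1/8)*a/2) + (C3*sin(2^(1/4)*3^(1/8)*a/2) + C4*cos(2^(1/4)*3^(1/8)*a/2))*exp(2^(1/4)*3^(1/8)*a/2)


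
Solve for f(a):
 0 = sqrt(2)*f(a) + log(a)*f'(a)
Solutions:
 f(a) = C1*exp(-sqrt(2)*li(a))


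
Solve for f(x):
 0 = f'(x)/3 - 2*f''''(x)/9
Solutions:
 f(x) = C1 + C4*exp(2^(2/3)*3^(1/3)*x/2) + (C2*sin(2^(2/3)*3^(5/6)*x/4) + C3*cos(2^(2/3)*3^(5/6)*x/4))*exp(-2^(2/3)*3^(1/3)*x/4)


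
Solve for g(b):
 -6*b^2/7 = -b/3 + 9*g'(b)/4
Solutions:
 g(b) = C1 - 8*b^3/63 + 2*b^2/27


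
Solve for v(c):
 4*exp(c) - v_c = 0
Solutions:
 v(c) = C1 + 4*exp(c)


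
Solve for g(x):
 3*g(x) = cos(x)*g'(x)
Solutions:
 g(x) = C1*(sin(x) + 1)^(3/2)/(sin(x) - 1)^(3/2)


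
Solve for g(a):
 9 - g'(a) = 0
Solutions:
 g(a) = C1 + 9*a


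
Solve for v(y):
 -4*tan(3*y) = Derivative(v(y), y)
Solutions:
 v(y) = C1 + 4*log(cos(3*y))/3


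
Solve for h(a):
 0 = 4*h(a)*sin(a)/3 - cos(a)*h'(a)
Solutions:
 h(a) = C1/cos(a)^(4/3)


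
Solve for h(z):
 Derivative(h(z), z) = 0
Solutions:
 h(z) = C1


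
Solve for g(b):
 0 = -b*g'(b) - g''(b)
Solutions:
 g(b) = C1 + C2*erf(sqrt(2)*b/2)


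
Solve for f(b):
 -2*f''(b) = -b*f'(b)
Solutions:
 f(b) = C1 + C2*erfi(b/2)


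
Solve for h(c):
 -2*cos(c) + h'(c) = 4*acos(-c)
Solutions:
 h(c) = C1 + 4*c*acos(-c) + 4*sqrt(1 - c^2) + 2*sin(c)


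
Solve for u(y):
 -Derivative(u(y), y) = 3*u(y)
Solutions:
 u(y) = C1*exp(-3*y)


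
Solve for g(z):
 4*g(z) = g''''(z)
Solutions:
 g(z) = C1*exp(-sqrt(2)*z) + C2*exp(sqrt(2)*z) + C3*sin(sqrt(2)*z) + C4*cos(sqrt(2)*z)


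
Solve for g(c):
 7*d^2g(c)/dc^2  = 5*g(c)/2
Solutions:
 g(c) = C1*exp(-sqrt(70)*c/14) + C2*exp(sqrt(70)*c/14)


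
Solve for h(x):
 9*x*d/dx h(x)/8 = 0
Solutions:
 h(x) = C1


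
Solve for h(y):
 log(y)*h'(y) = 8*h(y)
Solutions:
 h(y) = C1*exp(8*li(y))


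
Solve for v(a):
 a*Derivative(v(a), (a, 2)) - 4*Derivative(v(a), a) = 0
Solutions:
 v(a) = C1 + C2*a^5


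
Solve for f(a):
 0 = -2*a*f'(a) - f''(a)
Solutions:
 f(a) = C1 + C2*erf(a)


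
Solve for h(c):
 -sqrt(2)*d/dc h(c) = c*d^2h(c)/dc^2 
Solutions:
 h(c) = C1 + C2*c^(1 - sqrt(2))


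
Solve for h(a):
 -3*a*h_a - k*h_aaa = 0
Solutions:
 h(a) = C1 + Integral(C2*airyai(3^(1/3)*a*(-1/k)^(1/3)) + C3*airybi(3^(1/3)*a*(-1/k)^(1/3)), a)


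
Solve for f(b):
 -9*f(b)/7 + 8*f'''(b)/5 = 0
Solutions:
 f(b) = C3*exp(45^(1/3)*7^(2/3)*b/14) + (C1*sin(3*3^(1/6)*5^(1/3)*7^(2/3)*b/28) + C2*cos(3*3^(1/6)*5^(1/3)*7^(2/3)*b/28))*exp(-45^(1/3)*7^(2/3)*b/28)


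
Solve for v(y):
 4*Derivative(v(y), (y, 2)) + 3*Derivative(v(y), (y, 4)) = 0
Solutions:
 v(y) = C1 + C2*y + C3*sin(2*sqrt(3)*y/3) + C4*cos(2*sqrt(3)*y/3)


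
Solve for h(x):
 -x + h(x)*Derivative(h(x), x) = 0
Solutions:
 h(x) = -sqrt(C1 + x^2)
 h(x) = sqrt(C1 + x^2)


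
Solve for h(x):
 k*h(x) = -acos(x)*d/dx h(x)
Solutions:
 h(x) = C1*exp(-k*Integral(1/acos(x), x))


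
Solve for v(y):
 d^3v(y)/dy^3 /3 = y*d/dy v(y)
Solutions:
 v(y) = C1 + Integral(C2*airyai(3^(1/3)*y) + C3*airybi(3^(1/3)*y), y)


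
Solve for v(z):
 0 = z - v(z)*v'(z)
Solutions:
 v(z) = -sqrt(C1 + z^2)
 v(z) = sqrt(C1 + z^2)


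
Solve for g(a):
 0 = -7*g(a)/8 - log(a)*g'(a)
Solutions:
 g(a) = C1*exp(-7*li(a)/8)


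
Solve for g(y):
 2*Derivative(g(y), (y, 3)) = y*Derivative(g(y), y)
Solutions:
 g(y) = C1 + Integral(C2*airyai(2^(2/3)*y/2) + C3*airybi(2^(2/3)*y/2), y)


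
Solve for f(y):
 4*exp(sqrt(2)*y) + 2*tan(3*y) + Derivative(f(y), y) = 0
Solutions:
 f(y) = C1 - 2*sqrt(2)*exp(sqrt(2)*y) + 2*log(cos(3*y))/3


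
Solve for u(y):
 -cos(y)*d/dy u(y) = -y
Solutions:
 u(y) = C1 + Integral(y/cos(y), y)


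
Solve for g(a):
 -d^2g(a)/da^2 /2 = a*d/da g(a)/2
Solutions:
 g(a) = C1 + C2*erf(sqrt(2)*a/2)


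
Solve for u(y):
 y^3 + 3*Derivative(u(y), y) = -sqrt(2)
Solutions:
 u(y) = C1 - y^4/12 - sqrt(2)*y/3


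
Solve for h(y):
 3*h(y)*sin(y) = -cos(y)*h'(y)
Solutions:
 h(y) = C1*cos(y)^3


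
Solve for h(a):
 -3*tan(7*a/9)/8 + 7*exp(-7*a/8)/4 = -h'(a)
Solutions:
 h(a) = C1 + 27*log(tan(7*a/9)^2 + 1)/112 + 2*exp(-7*a/8)


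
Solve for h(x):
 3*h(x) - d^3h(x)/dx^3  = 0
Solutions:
 h(x) = C3*exp(3^(1/3)*x) + (C1*sin(3^(5/6)*x/2) + C2*cos(3^(5/6)*x/2))*exp(-3^(1/3)*x/2)


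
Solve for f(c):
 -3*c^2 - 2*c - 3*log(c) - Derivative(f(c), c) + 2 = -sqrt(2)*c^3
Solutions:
 f(c) = C1 + sqrt(2)*c^4/4 - c^3 - c^2 - 3*c*log(c) + 5*c


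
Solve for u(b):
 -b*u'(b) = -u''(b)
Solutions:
 u(b) = C1 + C2*erfi(sqrt(2)*b/2)


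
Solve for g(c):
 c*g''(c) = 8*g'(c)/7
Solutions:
 g(c) = C1 + C2*c^(15/7)


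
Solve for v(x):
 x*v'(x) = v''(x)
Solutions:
 v(x) = C1 + C2*erfi(sqrt(2)*x/2)


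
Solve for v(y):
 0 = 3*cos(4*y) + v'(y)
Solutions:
 v(y) = C1 - 3*sin(4*y)/4


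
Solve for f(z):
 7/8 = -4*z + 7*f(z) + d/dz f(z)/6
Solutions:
 f(z) = C1*exp(-42*z) + 4*z/7 + 131/1176


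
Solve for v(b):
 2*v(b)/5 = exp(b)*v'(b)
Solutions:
 v(b) = C1*exp(-2*exp(-b)/5)


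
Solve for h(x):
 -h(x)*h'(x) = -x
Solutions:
 h(x) = -sqrt(C1 + x^2)
 h(x) = sqrt(C1 + x^2)


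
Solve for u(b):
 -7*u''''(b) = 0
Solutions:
 u(b) = C1 + C2*b + C3*b^2 + C4*b^3


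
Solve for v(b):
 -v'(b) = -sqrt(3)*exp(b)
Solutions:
 v(b) = C1 + sqrt(3)*exp(b)


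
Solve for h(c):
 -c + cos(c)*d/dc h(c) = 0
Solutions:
 h(c) = C1 + Integral(c/cos(c), c)


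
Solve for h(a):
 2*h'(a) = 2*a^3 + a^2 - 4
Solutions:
 h(a) = C1 + a^4/4 + a^3/6 - 2*a


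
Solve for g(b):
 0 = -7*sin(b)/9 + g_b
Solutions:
 g(b) = C1 - 7*cos(b)/9


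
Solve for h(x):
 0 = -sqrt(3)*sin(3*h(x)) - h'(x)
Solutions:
 h(x) = -acos((-C1 - exp(6*sqrt(3)*x))/(C1 - exp(6*sqrt(3)*x)))/3 + 2*pi/3
 h(x) = acos((-C1 - exp(6*sqrt(3)*x))/(C1 - exp(6*sqrt(3)*x)))/3


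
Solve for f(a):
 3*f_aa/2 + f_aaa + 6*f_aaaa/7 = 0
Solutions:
 f(a) = C1 + C2*a + (C3*sin(sqrt(203)*a/12) + C4*cos(sqrt(203)*a/12))*exp(-7*a/12)


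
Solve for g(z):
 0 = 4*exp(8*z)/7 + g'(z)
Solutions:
 g(z) = C1 - exp(8*z)/14


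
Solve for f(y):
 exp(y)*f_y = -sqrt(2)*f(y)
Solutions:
 f(y) = C1*exp(sqrt(2)*exp(-y))


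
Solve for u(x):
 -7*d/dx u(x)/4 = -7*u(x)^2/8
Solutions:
 u(x) = -2/(C1 + x)


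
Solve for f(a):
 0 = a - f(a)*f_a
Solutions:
 f(a) = -sqrt(C1 + a^2)
 f(a) = sqrt(C1 + a^2)


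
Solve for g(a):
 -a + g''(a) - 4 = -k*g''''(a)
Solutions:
 g(a) = C1 + C2*a + C3*exp(-a*sqrt(-1/k)) + C4*exp(a*sqrt(-1/k)) + a^3/6 + 2*a^2


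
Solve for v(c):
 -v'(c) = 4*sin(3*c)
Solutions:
 v(c) = C1 + 4*cos(3*c)/3


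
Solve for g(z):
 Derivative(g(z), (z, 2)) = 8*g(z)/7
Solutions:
 g(z) = C1*exp(-2*sqrt(14)*z/7) + C2*exp(2*sqrt(14)*z/7)


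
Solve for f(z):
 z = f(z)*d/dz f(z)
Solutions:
 f(z) = -sqrt(C1 + z^2)
 f(z) = sqrt(C1 + z^2)


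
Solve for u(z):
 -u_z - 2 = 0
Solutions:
 u(z) = C1 - 2*z


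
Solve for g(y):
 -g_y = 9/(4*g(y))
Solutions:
 g(y) = -sqrt(C1 - 18*y)/2
 g(y) = sqrt(C1 - 18*y)/2


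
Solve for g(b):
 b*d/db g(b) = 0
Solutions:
 g(b) = C1


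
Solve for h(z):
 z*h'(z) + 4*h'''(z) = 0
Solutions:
 h(z) = C1 + Integral(C2*airyai(-2^(1/3)*z/2) + C3*airybi(-2^(1/3)*z/2), z)


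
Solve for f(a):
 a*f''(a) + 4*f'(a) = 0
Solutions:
 f(a) = C1 + C2/a^3


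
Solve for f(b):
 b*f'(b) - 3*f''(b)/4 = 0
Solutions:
 f(b) = C1 + C2*erfi(sqrt(6)*b/3)


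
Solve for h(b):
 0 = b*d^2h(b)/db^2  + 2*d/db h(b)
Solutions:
 h(b) = C1 + C2/b


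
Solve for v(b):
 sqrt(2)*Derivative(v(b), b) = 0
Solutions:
 v(b) = C1


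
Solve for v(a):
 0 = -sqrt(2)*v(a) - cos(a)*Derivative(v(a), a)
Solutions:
 v(a) = C1*(sin(a) - 1)^(sqrt(2)/2)/(sin(a) + 1)^(sqrt(2)/2)


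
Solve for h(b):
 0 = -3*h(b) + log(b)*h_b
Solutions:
 h(b) = C1*exp(3*li(b))


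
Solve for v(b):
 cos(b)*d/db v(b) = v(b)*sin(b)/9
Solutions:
 v(b) = C1/cos(b)^(1/9)


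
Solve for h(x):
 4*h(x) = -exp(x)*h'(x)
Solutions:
 h(x) = C1*exp(4*exp(-x))


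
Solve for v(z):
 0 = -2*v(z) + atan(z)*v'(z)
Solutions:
 v(z) = C1*exp(2*Integral(1/atan(z), z))


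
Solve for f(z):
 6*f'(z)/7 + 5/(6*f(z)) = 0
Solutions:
 f(z) = -sqrt(C1 - 70*z)/6
 f(z) = sqrt(C1 - 70*z)/6


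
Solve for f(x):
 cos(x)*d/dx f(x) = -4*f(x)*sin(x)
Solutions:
 f(x) = C1*cos(x)^4


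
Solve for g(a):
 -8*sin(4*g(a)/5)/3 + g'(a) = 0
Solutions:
 -8*a/3 + 5*log(cos(4*g(a)/5) - 1)/8 - 5*log(cos(4*g(a)/5) + 1)/8 = C1


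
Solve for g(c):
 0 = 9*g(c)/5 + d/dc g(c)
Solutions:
 g(c) = C1*exp(-9*c/5)


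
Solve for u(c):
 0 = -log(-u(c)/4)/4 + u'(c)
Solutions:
 -4*Integral(1/(log(-_y) - 2*log(2)), (_y, u(c))) = C1 - c


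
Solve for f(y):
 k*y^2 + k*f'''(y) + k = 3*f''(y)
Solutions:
 f(y) = C1 + C2*y + C3*exp(3*y/k) + k^2*y^3/27 + k*y^4/36 + k*y^2*(2*k^2 + 9)/54


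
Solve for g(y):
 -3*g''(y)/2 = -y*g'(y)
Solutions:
 g(y) = C1 + C2*erfi(sqrt(3)*y/3)


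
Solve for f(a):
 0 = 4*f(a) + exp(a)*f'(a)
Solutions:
 f(a) = C1*exp(4*exp(-a))


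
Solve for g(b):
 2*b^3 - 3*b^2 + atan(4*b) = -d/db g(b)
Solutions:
 g(b) = C1 - b^4/2 + b^3 - b*atan(4*b) + log(16*b^2 + 1)/8


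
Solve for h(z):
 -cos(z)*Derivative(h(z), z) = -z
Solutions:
 h(z) = C1 + Integral(z/cos(z), z)


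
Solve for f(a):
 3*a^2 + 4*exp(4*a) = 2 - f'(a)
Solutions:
 f(a) = C1 - a^3 + 2*a - exp(4*a)


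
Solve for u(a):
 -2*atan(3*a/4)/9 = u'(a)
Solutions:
 u(a) = C1 - 2*a*atan(3*a/4)/9 + 4*log(9*a^2 + 16)/27


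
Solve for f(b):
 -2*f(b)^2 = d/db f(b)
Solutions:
 f(b) = 1/(C1 + 2*b)


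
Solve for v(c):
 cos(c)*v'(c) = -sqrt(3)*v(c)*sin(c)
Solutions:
 v(c) = C1*cos(c)^(sqrt(3))


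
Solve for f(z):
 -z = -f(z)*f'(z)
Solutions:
 f(z) = -sqrt(C1 + z^2)
 f(z) = sqrt(C1 + z^2)


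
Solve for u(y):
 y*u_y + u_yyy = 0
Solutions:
 u(y) = C1 + Integral(C2*airyai(-y) + C3*airybi(-y), y)


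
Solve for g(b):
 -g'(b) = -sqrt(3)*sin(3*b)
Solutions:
 g(b) = C1 - sqrt(3)*cos(3*b)/3


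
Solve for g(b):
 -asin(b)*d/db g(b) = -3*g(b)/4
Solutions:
 g(b) = C1*exp(3*Integral(1/asin(b), b)/4)


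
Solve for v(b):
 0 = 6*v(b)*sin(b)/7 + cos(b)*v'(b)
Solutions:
 v(b) = C1*cos(b)^(6/7)


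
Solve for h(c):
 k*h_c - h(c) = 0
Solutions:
 h(c) = C1*exp(c/k)


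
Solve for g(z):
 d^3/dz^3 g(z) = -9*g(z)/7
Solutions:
 g(z) = C3*exp(-21^(2/3)*z/7) + (C1*sin(3*3^(1/6)*7^(2/3)*z/14) + C2*cos(3*3^(1/6)*7^(2/3)*z/14))*exp(21^(2/3)*z/14)


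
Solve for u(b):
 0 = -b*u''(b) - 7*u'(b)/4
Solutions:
 u(b) = C1 + C2/b^(3/4)


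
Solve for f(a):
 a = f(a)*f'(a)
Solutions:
 f(a) = -sqrt(C1 + a^2)
 f(a) = sqrt(C1 + a^2)


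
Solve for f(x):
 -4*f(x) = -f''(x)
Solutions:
 f(x) = C1*exp(-2*x) + C2*exp(2*x)


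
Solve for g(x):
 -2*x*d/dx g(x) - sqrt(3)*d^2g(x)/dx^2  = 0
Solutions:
 g(x) = C1 + C2*erf(3^(3/4)*x/3)


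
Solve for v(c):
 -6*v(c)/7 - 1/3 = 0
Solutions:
 v(c) = -7/18


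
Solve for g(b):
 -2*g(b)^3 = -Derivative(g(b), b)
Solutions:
 g(b) = -sqrt(2)*sqrt(-1/(C1 + 2*b))/2
 g(b) = sqrt(2)*sqrt(-1/(C1 + 2*b))/2


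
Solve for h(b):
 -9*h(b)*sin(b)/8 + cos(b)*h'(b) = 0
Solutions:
 h(b) = C1/cos(b)^(9/8)


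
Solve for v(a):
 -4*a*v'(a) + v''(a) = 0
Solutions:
 v(a) = C1 + C2*erfi(sqrt(2)*a)


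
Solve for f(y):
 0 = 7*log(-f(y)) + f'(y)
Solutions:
 -li(-f(y)) = C1 - 7*y


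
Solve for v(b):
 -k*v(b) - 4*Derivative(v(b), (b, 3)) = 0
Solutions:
 v(b) = C1*exp(2^(1/3)*b*(-k)^(1/3)/2) + C2*exp(2^(1/3)*b*(-k)^(1/3)*(-1 + sqrt(3)*I)/4) + C3*exp(-2^(1/3)*b*(-k)^(1/3)*(1 + sqrt(3)*I)/4)


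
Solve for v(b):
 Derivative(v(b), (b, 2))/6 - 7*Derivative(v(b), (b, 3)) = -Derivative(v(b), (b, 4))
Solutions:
 v(b) = C1 + C2*b + C3*exp(b*(21 - sqrt(435))/6) + C4*exp(b*(sqrt(435) + 21)/6)


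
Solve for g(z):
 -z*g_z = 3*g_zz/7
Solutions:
 g(z) = C1 + C2*erf(sqrt(42)*z/6)


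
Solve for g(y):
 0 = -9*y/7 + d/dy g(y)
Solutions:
 g(y) = C1 + 9*y^2/14


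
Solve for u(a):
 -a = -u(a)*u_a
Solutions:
 u(a) = -sqrt(C1 + a^2)
 u(a) = sqrt(C1 + a^2)


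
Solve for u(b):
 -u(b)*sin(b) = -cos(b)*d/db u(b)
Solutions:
 u(b) = C1/cos(b)


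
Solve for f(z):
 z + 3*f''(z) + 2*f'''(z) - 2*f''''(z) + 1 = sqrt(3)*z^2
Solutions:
 f(z) = C1 + C2*z + C3*exp(z*(1 - sqrt(7))/2) + C4*exp(z*(1 + sqrt(7))/2) + sqrt(3)*z^4/36 + z^3*(-4*sqrt(3) - 3)/54 + z^2*(-3 + 20*sqrt(3))/54


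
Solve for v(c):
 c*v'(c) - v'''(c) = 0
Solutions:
 v(c) = C1 + Integral(C2*airyai(c) + C3*airybi(c), c)


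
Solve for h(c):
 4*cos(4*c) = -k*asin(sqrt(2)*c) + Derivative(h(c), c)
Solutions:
 h(c) = C1 + k*(c*asin(sqrt(2)*c) + sqrt(2)*sqrt(1 - 2*c^2)/2) + sin(4*c)


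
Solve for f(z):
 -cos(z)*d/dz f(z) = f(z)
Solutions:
 f(z) = C1*sqrt(sin(z) - 1)/sqrt(sin(z) + 1)


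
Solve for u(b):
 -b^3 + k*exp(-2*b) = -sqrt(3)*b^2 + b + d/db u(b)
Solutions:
 u(b) = C1 - b^4/4 + sqrt(3)*b^3/3 - b^2/2 - k*exp(-2*b)/2


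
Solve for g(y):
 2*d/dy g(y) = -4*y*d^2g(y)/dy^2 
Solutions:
 g(y) = C1 + C2*sqrt(y)


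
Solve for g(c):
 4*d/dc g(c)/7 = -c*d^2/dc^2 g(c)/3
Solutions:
 g(c) = C1 + C2/c^(5/7)


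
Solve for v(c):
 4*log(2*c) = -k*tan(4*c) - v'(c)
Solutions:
 v(c) = C1 - 4*c*log(c) - 4*c*log(2) + 4*c + k*log(cos(4*c))/4


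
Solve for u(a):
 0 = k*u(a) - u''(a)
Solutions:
 u(a) = C1*exp(-a*sqrt(k)) + C2*exp(a*sqrt(k))


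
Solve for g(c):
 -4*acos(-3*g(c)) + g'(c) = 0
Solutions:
 Integral(1/acos(-3*_y), (_y, g(c))) = C1 + 4*c


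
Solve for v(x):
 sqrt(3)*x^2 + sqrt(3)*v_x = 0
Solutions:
 v(x) = C1 - x^3/3


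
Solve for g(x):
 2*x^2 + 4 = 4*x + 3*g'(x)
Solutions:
 g(x) = C1 + 2*x^3/9 - 2*x^2/3 + 4*x/3


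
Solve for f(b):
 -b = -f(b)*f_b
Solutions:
 f(b) = -sqrt(C1 + b^2)
 f(b) = sqrt(C1 + b^2)


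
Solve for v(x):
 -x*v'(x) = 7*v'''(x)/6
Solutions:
 v(x) = C1 + Integral(C2*airyai(-6^(1/3)*7^(2/3)*x/7) + C3*airybi(-6^(1/3)*7^(2/3)*x/7), x)


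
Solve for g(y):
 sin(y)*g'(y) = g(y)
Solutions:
 g(y) = C1*sqrt(cos(y) - 1)/sqrt(cos(y) + 1)


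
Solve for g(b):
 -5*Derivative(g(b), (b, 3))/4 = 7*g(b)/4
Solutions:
 g(b) = C3*exp(-5^(2/3)*7^(1/3)*b/5) + (C1*sin(sqrt(3)*5^(2/3)*7^(1/3)*b/10) + C2*cos(sqrt(3)*5^(2/3)*7^(1/3)*b/10))*exp(5^(2/3)*7^(1/3)*b/10)


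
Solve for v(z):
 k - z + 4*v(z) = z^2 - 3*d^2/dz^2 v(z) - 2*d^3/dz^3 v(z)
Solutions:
 v(z) = C3*exp(-2*z) - k/4 + z^2/4 + z/4 + (C1*sin(sqrt(15)*z/4) + C2*cos(sqrt(15)*z/4))*exp(z/4) - 3/8


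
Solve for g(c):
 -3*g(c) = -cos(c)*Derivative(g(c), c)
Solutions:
 g(c) = C1*(sin(c) + 1)^(3/2)/(sin(c) - 1)^(3/2)


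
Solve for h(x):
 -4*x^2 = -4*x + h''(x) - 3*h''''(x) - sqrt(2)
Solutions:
 h(x) = C1 + C2*x + C3*exp(-sqrt(3)*x/3) + C4*exp(sqrt(3)*x/3) - x^4/3 + 2*x^3/3 + x^2*(-12 + sqrt(2)/2)


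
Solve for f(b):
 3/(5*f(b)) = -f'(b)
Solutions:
 f(b) = -sqrt(C1 - 30*b)/5
 f(b) = sqrt(C1 - 30*b)/5


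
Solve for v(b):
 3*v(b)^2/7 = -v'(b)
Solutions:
 v(b) = 7/(C1 + 3*b)


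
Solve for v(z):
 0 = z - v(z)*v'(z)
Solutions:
 v(z) = -sqrt(C1 + z^2)
 v(z) = sqrt(C1 + z^2)
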